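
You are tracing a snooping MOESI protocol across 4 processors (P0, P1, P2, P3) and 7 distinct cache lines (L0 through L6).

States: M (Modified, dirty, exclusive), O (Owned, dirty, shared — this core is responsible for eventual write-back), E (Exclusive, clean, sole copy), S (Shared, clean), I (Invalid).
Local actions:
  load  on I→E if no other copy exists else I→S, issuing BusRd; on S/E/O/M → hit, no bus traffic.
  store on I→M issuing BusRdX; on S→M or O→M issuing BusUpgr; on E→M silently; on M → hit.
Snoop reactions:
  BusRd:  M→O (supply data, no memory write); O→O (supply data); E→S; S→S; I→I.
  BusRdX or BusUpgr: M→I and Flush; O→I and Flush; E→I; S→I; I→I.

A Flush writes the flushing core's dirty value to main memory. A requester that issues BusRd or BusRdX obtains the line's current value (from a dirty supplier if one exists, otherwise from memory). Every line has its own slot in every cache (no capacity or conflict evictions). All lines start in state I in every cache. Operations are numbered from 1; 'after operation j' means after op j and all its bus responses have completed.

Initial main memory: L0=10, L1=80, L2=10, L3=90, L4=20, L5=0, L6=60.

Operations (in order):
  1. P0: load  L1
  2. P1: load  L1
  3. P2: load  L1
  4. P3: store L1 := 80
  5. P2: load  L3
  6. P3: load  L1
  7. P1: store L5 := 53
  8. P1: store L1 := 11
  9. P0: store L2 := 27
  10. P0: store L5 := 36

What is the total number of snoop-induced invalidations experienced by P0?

1. P0: load  L1  bus=[BusRd]  L1: P0=E P1=I P2=I P3=I  mem[L1]=80
2. P1: load  L1  bus=[BusRd]  L1: P0=S P1=S P2=I P3=I  mem[L1]=80
3. P2: load  L1  bus=[BusRd]  L1: P0=S P1=S P2=S P3=I  mem[L1]=80
4. P3: store L1 := 80  bus=[BusRdX]  L1: P0=I P1=I P2=I P3=M  mem[L1]=80
5. P2: load  L3  bus=[BusRd]  L3: P0=I P1=I P2=E P3=I  mem[L3]=90
6. P3: load  L1  bus=[-]  L1: P0=I P1=I P2=I P3=M  mem[L1]=80
7. P1: store L5 := 53  bus=[BusRdX]  L5: P0=I P1=M P2=I P3=I  mem[L5]=0
8. P1: store L1 := 11  bus=[BusRdX,Flush]  L1: P0=I P1=M P2=I P3=I  mem[L1]=80
9. P0: store L2 := 27  bus=[BusRdX]  L2: P0=M P1=I P2=I P3=I  mem[L2]=10
10. P0: store L5 := 36  bus=[BusRdX,Flush]  L5: P0=M P1=I P2=I P3=I  mem[L5]=53

invalidations = 1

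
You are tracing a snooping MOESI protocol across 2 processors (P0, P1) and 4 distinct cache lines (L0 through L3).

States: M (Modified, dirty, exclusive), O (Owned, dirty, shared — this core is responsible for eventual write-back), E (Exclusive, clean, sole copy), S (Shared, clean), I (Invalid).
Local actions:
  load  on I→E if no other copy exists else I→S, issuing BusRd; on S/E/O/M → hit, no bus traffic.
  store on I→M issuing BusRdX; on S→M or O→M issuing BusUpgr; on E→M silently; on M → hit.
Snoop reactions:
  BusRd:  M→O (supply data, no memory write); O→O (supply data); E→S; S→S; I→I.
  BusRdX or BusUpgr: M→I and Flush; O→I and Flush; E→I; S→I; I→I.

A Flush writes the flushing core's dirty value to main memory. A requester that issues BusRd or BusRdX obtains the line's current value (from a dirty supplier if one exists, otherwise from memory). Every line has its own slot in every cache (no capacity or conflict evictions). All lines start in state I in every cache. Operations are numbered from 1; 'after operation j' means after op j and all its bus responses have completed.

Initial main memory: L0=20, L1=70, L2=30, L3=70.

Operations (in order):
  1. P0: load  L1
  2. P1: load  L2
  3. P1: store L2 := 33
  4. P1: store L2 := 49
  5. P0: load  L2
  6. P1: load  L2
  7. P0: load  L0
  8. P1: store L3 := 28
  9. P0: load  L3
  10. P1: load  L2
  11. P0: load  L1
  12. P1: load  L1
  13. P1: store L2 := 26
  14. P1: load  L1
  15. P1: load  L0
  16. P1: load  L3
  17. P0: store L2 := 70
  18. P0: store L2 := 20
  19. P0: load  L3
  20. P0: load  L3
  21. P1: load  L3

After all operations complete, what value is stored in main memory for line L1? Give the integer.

1. P0: load  L1  bus=[BusRd]  L1: P0=E P1=I  mem[L1]=70
2. P1: load  L2  bus=[BusRd]  L2: P0=I P1=E  mem[L2]=30
3. P1: store L2 := 33  bus=[-]  L2: P0=I P1=M  mem[L2]=30
4. P1: store L2 := 49  bus=[-]  L2: P0=I P1=M  mem[L2]=30
5. P0: load  L2  bus=[BusRd]  L2: P0=S P1=O  mem[L2]=30
6. P1: load  L2  bus=[-]  L2: P0=S P1=O  mem[L2]=30
7. P0: load  L0  bus=[BusRd]  L0: P0=E P1=I  mem[L0]=20
8. P1: store L3 := 28  bus=[BusRdX]  L3: P0=I P1=M  mem[L3]=70
9. P0: load  L3  bus=[BusRd]  L3: P0=S P1=O  mem[L3]=70
10. P1: load  L2  bus=[-]  L2: P0=S P1=O  mem[L2]=30
11. P0: load  L1  bus=[-]  L1: P0=E P1=I  mem[L1]=70
12. P1: load  L1  bus=[BusRd]  L1: P0=S P1=S  mem[L1]=70
13. P1: store L2 := 26  bus=[BusUpgr]  L2: P0=I P1=M  mem[L2]=30
14. P1: load  L1  bus=[-]  L1: P0=S P1=S  mem[L1]=70
15. P1: load  L0  bus=[BusRd]  L0: P0=S P1=S  mem[L0]=20
16. P1: load  L3  bus=[-]  L3: P0=S P1=O  mem[L3]=70
17. P0: store L2 := 70  bus=[BusRdX,Flush]  L2: P0=M P1=I  mem[L2]=26
18. P0: store L2 := 20  bus=[-]  L2: P0=M P1=I  mem[L2]=26
19. P0: load  L3  bus=[-]  L3: P0=S P1=O  mem[L3]=70
20. P0: load  L3  bus=[-]  L3: P0=S P1=O  mem[L3]=70
21. P1: load  L3  bus=[-]  L3: P0=S P1=O  mem[L3]=70

memory[L1] = 70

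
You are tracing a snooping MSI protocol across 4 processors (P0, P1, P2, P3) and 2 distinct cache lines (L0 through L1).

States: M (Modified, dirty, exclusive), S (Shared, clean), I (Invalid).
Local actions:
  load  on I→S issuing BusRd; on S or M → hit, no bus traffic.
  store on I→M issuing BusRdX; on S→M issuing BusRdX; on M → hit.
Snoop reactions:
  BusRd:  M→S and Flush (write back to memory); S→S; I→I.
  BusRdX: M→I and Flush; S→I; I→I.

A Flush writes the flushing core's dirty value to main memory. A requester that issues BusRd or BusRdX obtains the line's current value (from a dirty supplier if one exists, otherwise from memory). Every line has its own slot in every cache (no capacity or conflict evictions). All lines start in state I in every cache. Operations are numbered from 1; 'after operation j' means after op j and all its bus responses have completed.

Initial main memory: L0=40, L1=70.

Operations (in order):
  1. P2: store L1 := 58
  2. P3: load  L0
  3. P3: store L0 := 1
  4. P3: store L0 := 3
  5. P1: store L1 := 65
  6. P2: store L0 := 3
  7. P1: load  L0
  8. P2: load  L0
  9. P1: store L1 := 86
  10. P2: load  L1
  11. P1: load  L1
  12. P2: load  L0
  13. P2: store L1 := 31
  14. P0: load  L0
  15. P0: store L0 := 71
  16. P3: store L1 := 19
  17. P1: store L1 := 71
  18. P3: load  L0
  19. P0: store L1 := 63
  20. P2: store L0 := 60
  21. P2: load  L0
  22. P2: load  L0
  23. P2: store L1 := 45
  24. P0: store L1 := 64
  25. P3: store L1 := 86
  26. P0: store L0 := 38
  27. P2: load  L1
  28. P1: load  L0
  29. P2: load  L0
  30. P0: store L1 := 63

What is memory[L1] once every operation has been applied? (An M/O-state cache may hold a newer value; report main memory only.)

memory[L1] = 86

  op1 P2: store L1 := 58 → I/I/M/I on L1; bus BusRdX; mem=70
  op2 P3: load  L0 → I/I/I/S on L0; bus BusRd; mem=40
  op3 P3: store L0 := 1 → I/I/I/M on L0; bus BusRdX; mem=40
  op4 P3: store L0 := 3 → I/I/I/M on L0; bus (none); mem=40
  op5 P1: store L1 := 65 → I/M/I/I on L1; bus BusRdX Flush; mem=58
  op6 P2: store L0 := 3 → I/I/M/I on L0; bus BusRdX Flush; mem=3
  op7 P1: load  L0 → I/S/S/I on L0; bus BusRd Flush; mem=3
  op8 P2: load  L0 → I/S/S/I on L0; bus (none); mem=3
  op9 P1: store L1 := 86 → I/M/I/I on L1; bus (none); mem=58
  op10 P2: load  L1 → I/S/S/I on L1; bus BusRd Flush; mem=86
  op11 P1: load  L1 → I/S/S/I on L1; bus (none); mem=86
  op12 P2: load  L0 → I/S/S/I on L0; bus (none); mem=3
  op13 P2: store L1 := 31 → I/I/M/I on L1; bus BusRdX; mem=86
  op14 P0: load  L0 → S/S/S/I on L0; bus BusRd; mem=3
  op15 P0: store L0 := 71 → M/I/I/I on L0; bus BusRdX; mem=3
  op16 P3: store L1 := 19 → I/I/I/M on L1; bus BusRdX Flush; mem=31
  op17 P1: store L1 := 71 → I/M/I/I on L1; bus BusRdX Flush; mem=19
  op18 P3: load  L0 → S/I/I/S on L0; bus BusRd Flush; mem=71
  op19 P0: store L1 := 63 → M/I/I/I on L1; bus BusRdX Flush; mem=71
  op20 P2: store L0 := 60 → I/I/M/I on L0; bus BusRdX; mem=71
  op21 P2: load  L0 → I/I/M/I on L0; bus (none); mem=71
  op22 P2: load  L0 → I/I/M/I on L0; bus (none); mem=71
  op23 P2: store L1 := 45 → I/I/M/I on L1; bus BusRdX Flush; mem=63
  op24 P0: store L1 := 64 → M/I/I/I on L1; bus BusRdX Flush; mem=45
  op25 P3: store L1 := 86 → I/I/I/M on L1; bus BusRdX Flush; mem=64
  op26 P0: store L0 := 38 → M/I/I/I on L0; bus BusRdX Flush; mem=60
  op27 P2: load  L1 → I/I/S/S on L1; bus BusRd Flush; mem=86
  op28 P1: load  L0 → S/S/I/I on L0; bus BusRd Flush; mem=38
  op29 P2: load  L0 → S/S/S/I on L0; bus BusRd; mem=38
  op30 P0: store L1 := 63 → M/I/I/I on L1; bus BusRdX; mem=86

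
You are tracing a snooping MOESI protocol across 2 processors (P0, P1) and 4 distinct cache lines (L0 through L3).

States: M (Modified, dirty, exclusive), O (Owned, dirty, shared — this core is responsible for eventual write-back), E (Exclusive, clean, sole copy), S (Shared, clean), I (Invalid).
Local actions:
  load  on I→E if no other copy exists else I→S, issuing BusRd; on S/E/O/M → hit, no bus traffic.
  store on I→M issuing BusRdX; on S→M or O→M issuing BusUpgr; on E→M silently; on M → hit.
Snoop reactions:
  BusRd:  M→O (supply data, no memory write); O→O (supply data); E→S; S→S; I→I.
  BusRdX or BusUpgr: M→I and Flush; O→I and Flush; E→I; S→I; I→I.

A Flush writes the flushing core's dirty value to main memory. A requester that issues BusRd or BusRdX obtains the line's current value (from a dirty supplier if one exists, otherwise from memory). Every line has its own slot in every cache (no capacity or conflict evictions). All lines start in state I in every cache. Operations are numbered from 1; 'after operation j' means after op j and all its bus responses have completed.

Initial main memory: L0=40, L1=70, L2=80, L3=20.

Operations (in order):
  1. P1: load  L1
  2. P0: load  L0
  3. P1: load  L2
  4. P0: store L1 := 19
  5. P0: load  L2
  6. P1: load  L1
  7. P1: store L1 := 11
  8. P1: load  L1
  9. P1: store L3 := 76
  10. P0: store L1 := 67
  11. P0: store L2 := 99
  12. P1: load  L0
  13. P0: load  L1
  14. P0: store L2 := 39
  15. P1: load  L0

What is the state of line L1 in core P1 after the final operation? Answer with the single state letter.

[1] P1: load  L1 | P0:I, P1:E(70) | bus: BusRd
[2] P0: load  L0 | P0:E(40), P1:I | bus: BusRd
[3] P1: load  L2 | P0:I, P1:E(80) | bus: BusRd
[4] P0: store L1 := 19 | P0:M(19), P1:I | bus: BusRdX
[5] P0: load  L2 | P0:S(80), P1:S(80) | bus: BusRd
[6] P1: load  L1 | P0:O(19), P1:S(19) | bus: BusRd
[7] P1: store L1 := 11 | P0:I, P1:M(11) | bus: BusUpgr,Flush
[8] P1: load  L1 | P0:I, P1:M(11) | bus: none
[9] P1: store L3 := 76 | P0:I, P1:M(76) | bus: BusRdX
[10] P0: store L1 := 67 | P0:M(67), P1:I | bus: BusRdX,Flush
[11] P0: store L2 := 99 | P0:M(99), P1:I | bus: BusUpgr
[12] P1: load  L0 | P0:S(40), P1:S(40) | bus: BusRd
[13] P0: load  L1 | P0:M(67), P1:I | bus: none
[14] P0: store L2 := 39 | P0:M(39), P1:I | bus: none
[15] P1: load  L0 | P0:S(40), P1:S(40) | bus: none

state = I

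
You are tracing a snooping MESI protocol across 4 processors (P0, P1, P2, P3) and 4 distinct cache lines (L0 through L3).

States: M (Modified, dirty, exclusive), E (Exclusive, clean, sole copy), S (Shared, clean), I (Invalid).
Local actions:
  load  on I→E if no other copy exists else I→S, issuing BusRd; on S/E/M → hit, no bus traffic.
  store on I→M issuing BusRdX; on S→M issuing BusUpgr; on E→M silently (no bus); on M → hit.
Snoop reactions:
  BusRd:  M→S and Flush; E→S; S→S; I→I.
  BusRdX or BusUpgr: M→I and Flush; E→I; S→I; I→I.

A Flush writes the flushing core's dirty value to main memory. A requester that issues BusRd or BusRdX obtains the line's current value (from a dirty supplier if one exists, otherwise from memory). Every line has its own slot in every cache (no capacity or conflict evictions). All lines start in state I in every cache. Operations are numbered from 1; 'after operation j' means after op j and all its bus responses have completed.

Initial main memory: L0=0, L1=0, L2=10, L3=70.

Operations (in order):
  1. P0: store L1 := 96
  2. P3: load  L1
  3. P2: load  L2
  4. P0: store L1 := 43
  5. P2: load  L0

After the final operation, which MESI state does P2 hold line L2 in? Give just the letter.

state = E

1. P0: store L1 := 96  bus=[BusRdX]  L1: P0=M P1=I P2=I P3=I  mem[L1]=0
2. P3: load  L1  bus=[BusRd,Flush]  L1: P0=S P1=I P2=I P3=S  mem[L1]=96
3. P2: load  L2  bus=[BusRd]  L2: P0=I P1=I P2=E P3=I  mem[L2]=10
4. P0: store L1 := 43  bus=[BusUpgr]  L1: P0=M P1=I P2=I P3=I  mem[L1]=96
5. P2: load  L0  bus=[BusRd]  L0: P0=I P1=I P2=E P3=I  mem[L0]=0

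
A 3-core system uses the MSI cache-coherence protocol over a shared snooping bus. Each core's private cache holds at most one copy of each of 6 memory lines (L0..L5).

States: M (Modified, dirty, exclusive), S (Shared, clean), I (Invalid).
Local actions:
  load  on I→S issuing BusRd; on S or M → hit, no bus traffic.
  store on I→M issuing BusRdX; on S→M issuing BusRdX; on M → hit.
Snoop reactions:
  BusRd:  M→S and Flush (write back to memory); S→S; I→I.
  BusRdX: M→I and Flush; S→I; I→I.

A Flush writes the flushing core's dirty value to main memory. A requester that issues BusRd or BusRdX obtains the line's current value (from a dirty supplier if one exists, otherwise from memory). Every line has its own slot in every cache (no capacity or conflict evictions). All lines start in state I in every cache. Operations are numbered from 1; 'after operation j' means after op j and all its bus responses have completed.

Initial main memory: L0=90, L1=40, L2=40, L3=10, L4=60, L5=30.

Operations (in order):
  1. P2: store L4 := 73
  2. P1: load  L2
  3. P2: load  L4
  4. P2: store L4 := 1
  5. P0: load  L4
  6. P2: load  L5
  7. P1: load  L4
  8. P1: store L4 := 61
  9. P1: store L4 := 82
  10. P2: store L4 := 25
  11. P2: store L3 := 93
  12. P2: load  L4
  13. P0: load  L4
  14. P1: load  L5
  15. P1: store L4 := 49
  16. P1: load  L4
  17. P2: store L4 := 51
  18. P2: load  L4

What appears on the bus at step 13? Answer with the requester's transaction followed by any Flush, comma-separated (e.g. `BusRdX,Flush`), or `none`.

1. P2: store L4 := 73  bus=[BusRdX]  L4: P0=I P1=I P2=M  mem[L4]=60
2. P1: load  L2  bus=[BusRd]  L2: P0=I P1=S P2=I  mem[L2]=40
3. P2: load  L4  bus=[-]  L4: P0=I P1=I P2=M  mem[L4]=60
4. P2: store L4 := 1  bus=[-]  L4: P0=I P1=I P2=M  mem[L4]=60
5. P0: load  L4  bus=[BusRd,Flush]  L4: P0=S P1=I P2=S  mem[L4]=1
6. P2: load  L5  bus=[BusRd]  L5: P0=I P1=I P2=S  mem[L5]=30
7. P1: load  L4  bus=[BusRd]  L4: P0=S P1=S P2=S  mem[L4]=1
8. P1: store L4 := 61  bus=[BusRdX]  L4: P0=I P1=M P2=I  mem[L4]=1
9. P1: store L4 := 82  bus=[-]  L4: P0=I P1=M P2=I  mem[L4]=1
10. P2: store L4 := 25  bus=[BusRdX,Flush]  L4: P0=I P1=I P2=M  mem[L4]=82
11. P2: store L3 := 93  bus=[BusRdX]  L3: P0=I P1=I P2=M  mem[L3]=10
12. P2: load  L4  bus=[-]  L4: P0=I P1=I P2=M  mem[L4]=82
13. P0: load  L4  bus=[BusRd,Flush]  L4: P0=S P1=I P2=S  mem[L4]=25
14. P1: load  L5  bus=[BusRd]  L5: P0=I P1=S P2=S  mem[L5]=30
15. P1: store L4 := 49  bus=[BusRdX]  L4: P0=I P1=M P2=I  mem[L4]=25
16. P1: load  L4  bus=[-]  L4: P0=I P1=M P2=I  mem[L4]=25
17. P2: store L4 := 51  bus=[BusRdX,Flush]  L4: P0=I P1=I P2=M  mem[L4]=49
18. P2: load  L4  bus=[-]  L4: P0=I P1=I P2=M  mem[L4]=49

bus = BusRd,Flush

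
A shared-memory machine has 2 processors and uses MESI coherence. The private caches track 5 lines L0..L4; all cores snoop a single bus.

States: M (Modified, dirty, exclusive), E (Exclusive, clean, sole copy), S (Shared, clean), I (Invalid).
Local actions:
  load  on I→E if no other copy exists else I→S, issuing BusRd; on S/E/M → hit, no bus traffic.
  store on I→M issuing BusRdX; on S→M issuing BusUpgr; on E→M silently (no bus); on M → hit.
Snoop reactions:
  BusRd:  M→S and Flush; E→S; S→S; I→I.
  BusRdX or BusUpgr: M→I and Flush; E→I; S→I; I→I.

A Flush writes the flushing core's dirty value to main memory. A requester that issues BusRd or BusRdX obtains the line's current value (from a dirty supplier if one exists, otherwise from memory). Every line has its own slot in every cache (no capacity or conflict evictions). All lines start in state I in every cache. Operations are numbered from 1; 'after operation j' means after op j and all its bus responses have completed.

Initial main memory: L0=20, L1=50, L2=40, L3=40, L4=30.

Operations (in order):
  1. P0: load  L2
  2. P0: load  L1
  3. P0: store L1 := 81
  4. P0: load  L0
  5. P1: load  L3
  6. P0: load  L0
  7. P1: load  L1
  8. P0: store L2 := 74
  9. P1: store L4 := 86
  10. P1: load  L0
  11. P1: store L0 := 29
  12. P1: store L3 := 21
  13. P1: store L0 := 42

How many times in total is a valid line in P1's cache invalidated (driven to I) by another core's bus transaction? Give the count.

step 1: P0: load  L2  ⟶  EI  (L2)  txn=BusRd  M[L2]=40
step 2: P0: load  L1  ⟶  EI  (L1)  txn=BusRd  M[L1]=50
step 3: P0: store L1 := 81  ⟶  MI  (L1)  txn=∅  M[L1]=50
step 4: P0: load  L0  ⟶  EI  (L0)  txn=BusRd  M[L0]=20
step 5: P1: load  L3  ⟶  IE  (L3)  txn=BusRd  M[L3]=40
step 6: P0: load  L0  ⟶  EI  (L0)  txn=∅  M[L0]=20
step 7: P1: load  L1  ⟶  SS  (L1)  txn=BusRd+Flush  M[L1]=81
step 8: P0: store L2 := 74  ⟶  MI  (L2)  txn=∅  M[L2]=40
step 9: P1: store L4 := 86  ⟶  IM  (L4)  txn=BusRdX  M[L4]=30
step 10: P1: load  L0  ⟶  SS  (L0)  txn=BusRd  M[L0]=20
step 11: P1: store L0 := 29  ⟶  IM  (L0)  txn=BusUpgr  M[L0]=20
step 12: P1: store L3 := 21  ⟶  IM  (L3)  txn=∅  M[L3]=40
step 13: P1: store L0 := 42  ⟶  IM  (L0)  txn=∅  M[L0]=20

invalidations = 0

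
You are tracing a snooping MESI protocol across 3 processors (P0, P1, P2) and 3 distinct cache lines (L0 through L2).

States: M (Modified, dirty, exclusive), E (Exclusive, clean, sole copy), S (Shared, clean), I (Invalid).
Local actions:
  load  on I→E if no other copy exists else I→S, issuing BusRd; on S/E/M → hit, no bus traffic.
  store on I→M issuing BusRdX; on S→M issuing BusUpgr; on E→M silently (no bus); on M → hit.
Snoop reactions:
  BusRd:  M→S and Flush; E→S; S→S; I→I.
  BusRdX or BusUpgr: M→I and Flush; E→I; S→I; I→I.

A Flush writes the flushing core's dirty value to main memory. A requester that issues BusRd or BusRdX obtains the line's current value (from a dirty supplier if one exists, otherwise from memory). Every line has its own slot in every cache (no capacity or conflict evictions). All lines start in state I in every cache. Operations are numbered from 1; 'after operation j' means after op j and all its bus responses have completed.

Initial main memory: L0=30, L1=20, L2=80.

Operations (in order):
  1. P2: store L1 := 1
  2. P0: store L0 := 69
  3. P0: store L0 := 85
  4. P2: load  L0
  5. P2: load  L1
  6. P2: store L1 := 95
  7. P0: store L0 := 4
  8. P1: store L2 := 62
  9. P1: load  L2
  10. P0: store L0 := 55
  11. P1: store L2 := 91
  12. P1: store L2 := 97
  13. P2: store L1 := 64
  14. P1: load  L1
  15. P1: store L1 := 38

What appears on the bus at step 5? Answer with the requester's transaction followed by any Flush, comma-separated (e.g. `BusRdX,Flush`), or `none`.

bus = none

  op1 P2: store L1 := 1 → I/I/M on L1; bus BusRdX; mem=20
  op2 P0: store L0 := 69 → M/I/I on L0; bus BusRdX; mem=30
  op3 P0: store L0 := 85 → M/I/I on L0; bus (none); mem=30
  op4 P2: load  L0 → S/I/S on L0; bus BusRd Flush; mem=85
  op5 P2: load  L1 → I/I/M on L1; bus (none); mem=20
  op6 P2: store L1 := 95 → I/I/M on L1; bus (none); mem=20
  op7 P0: store L0 := 4 → M/I/I on L0; bus BusUpgr; mem=85
  op8 P1: store L2 := 62 → I/M/I on L2; bus BusRdX; mem=80
  op9 P1: load  L2 → I/M/I on L2; bus (none); mem=80
  op10 P0: store L0 := 55 → M/I/I on L0; bus (none); mem=85
  op11 P1: store L2 := 91 → I/M/I on L2; bus (none); mem=80
  op12 P1: store L2 := 97 → I/M/I on L2; bus (none); mem=80
  op13 P2: store L1 := 64 → I/I/M on L1; bus (none); mem=20
  op14 P1: load  L1 → I/S/S on L1; bus BusRd Flush; mem=64
  op15 P1: store L1 := 38 → I/M/I on L1; bus BusUpgr; mem=64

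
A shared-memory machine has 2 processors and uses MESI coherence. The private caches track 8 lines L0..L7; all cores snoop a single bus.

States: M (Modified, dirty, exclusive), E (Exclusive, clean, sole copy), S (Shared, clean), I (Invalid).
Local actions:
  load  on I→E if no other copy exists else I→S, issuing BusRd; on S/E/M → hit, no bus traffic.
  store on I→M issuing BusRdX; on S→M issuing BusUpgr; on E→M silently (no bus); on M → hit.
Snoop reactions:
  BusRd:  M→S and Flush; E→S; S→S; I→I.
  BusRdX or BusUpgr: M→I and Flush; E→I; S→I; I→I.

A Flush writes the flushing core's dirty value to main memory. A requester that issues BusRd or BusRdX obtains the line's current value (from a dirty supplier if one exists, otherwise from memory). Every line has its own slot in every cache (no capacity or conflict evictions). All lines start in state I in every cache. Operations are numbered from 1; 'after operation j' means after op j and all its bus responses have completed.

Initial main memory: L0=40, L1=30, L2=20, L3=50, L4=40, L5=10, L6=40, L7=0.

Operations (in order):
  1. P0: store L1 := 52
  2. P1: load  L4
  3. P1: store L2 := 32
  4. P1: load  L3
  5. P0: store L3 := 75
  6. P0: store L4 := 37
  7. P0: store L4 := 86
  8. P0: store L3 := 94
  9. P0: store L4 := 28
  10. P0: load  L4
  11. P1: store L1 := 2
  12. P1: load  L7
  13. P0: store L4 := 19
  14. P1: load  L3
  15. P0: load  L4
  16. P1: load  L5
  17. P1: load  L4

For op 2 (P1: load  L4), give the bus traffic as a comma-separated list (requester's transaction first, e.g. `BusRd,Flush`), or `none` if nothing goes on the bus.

bus = BusRd

step 1: P0: store L1 := 52  ⟶  MI  (L1)  txn=BusRdX  M[L1]=30
step 2: P1: load  L4  ⟶  IE  (L4)  txn=BusRd  M[L4]=40
step 3: P1: store L2 := 32  ⟶  IM  (L2)  txn=BusRdX  M[L2]=20
step 4: P1: load  L3  ⟶  IE  (L3)  txn=BusRd  M[L3]=50
step 5: P0: store L3 := 75  ⟶  MI  (L3)  txn=BusRdX  M[L3]=50
step 6: P0: store L4 := 37  ⟶  MI  (L4)  txn=BusRdX  M[L4]=40
step 7: P0: store L4 := 86  ⟶  MI  (L4)  txn=∅  M[L4]=40
step 8: P0: store L3 := 94  ⟶  MI  (L3)  txn=∅  M[L3]=50
step 9: P0: store L4 := 28  ⟶  MI  (L4)  txn=∅  M[L4]=40
step 10: P0: load  L4  ⟶  MI  (L4)  txn=∅  M[L4]=40
step 11: P1: store L1 := 2  ⟶  IM  (L1)  txn=BusRdX+Flush  M[L1]=52
step 12: P1: load  L7  ⟶  IE  (L7)  txn=BusRd  M[L7]=0
step 13: P0: store L4 := 19  ⟶  MI  (L4)  txn=∅  M[L4]=40
step 14: P1: load  L3  ⟶  SS  (L3)  txn=BusRd+Flush  M[L3]=94
step 15: P0: load  L4  ⟶  MI  (L4)  txn=∅  M[L4]=40
step 16: P1: load  L5  ⟶  IE  (L5)  txn=BusRd  M[L5]=10
step 17: P1: load  L4  ⟶  SS  (L4)  txn=BusRd+Flush  M[L4]=19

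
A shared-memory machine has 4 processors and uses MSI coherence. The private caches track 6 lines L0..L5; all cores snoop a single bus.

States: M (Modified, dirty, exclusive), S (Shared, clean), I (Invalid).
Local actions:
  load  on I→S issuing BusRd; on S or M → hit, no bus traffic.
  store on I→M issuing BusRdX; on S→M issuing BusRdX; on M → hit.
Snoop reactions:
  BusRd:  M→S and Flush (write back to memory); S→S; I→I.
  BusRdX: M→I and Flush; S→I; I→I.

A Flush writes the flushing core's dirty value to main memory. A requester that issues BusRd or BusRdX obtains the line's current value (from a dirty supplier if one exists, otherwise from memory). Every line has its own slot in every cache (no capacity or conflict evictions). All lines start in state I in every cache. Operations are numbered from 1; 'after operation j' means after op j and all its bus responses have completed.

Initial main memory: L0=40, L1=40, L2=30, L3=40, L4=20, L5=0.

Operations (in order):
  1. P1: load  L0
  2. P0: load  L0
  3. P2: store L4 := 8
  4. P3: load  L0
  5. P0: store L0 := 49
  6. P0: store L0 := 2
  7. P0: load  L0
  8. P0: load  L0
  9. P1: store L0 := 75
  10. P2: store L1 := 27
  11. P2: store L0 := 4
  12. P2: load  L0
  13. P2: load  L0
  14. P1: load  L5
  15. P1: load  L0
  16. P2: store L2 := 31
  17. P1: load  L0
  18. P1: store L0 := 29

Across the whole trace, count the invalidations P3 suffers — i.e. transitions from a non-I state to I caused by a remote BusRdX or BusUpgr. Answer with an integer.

[1] P1: load  L0 | P0:I, P1:S(40), P2:I, P3:I | bus: BusRd
[2] P0: load  L0 | P0:S(40), P1:S(40), P2:I, P3:I | bus: BusRd
[3] P2: store L4 := 8 | P0:I, P1:I, P2:M(8), P3:I | bus: BusRdX
[4] P3: load  L0 | P0:S(40), P1:S(40), P2:I, P3:S(40) | bus: BusRd
[5] P0: store L0 := 49 | P0:M(49), P1:I, P2:I, P3:I | bus: BusRdX
[6] P0: store L0 := 2 | P0:M(2), P1:I, P2:I, P3:I | bus: none
[7] P0: load  L0 | P0:M(2), P1:I, P2:I, P3:I | bus: none
[8] P0: load  L0 | P0:M(2), P1:I, P2:I, P3:I | bus: none
[9] P1: store L0 := 75 | P0:I, P1:M(75), P2:I, P3:I | bus: BusRdX,Flush
[10] P2: store L1 := 27 | P0:I, P1:I, P2:M(27), P3:I | bus: BusRdX
[11] P2: store L0 := 4 | P0:I, P1:I, P2:M(4), P3:I | bus: BusRdX,Flush
[12] P2: load  L0 | P0:I, P1:I, P2:M(4), P3:I | bus: none
[13] P2: load  L0 | P0:I, P1:I, P2:M(4), P3:I | bus: none
[14] P1: load  L5 | P0:I, P1:S(0), P2:I, P3:I | bus: BusRd
[15] P1: load  L0 | P0:I, P1:S(4), P2:S(4), P3:I | bus: BusRd,Flush
[16] P2: store L2 := 31 | P0:I, P1:I, P2:M(31), P3:I | bus: BusRdX
[17] P1: load  L0 | P0:I, P1:S(4), P2:S(4), P3:I | bus: none
[18] P1: store L0 := 29 | P0:I, P1:M(29), P2:I, P3:I | bus: BusRdX

invalidations = 1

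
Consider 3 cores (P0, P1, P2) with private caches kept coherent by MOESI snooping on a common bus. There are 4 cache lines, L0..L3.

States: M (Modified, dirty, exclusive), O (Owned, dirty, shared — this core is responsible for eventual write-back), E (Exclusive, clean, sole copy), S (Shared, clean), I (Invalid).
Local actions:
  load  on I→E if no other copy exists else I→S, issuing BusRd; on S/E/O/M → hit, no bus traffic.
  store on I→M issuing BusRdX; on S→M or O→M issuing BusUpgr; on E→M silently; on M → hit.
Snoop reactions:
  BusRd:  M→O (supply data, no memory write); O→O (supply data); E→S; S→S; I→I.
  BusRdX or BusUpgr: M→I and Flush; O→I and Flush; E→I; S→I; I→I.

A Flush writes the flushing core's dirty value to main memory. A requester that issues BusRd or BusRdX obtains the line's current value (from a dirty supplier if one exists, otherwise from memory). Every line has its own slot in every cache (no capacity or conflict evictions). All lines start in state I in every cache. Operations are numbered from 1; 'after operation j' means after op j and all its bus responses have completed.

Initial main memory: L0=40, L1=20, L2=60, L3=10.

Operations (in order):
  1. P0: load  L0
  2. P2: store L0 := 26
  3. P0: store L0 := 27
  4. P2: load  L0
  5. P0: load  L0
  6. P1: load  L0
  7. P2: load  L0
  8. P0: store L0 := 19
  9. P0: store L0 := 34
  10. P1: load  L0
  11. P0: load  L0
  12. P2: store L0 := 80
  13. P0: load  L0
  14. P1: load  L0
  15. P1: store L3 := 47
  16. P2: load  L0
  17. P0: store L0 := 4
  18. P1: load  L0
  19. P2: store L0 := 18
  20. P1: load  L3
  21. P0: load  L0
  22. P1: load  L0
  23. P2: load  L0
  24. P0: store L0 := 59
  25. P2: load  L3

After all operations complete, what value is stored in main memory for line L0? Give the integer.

memory[L0] = 18

  op1 P0: load  L0 → E/I/I on L0; bus BusRd; mem=40
  op2 P2: store L0 := 26 → I/I/M on L0; bus BusRdX; mem=40
  op3 P0: store L0 := 27 → M/I/I on L0; bus BusRdX Flush; mem=26
  op4 P2: load  L0 → O/I/S on L0; bus BusRd; mem=26
  op5 P0: load  L0 → O/I/S on L0; bus (none); mem=26
  op6 P1: load  L0 → O/S/S on L0; bus BusRd; mem=26
  op7 P2: load  L0 → O/S/S on L0; bus (none); mem=26
  op8 P0: store L0 := 19 → M/I/I on L0; bus BusUpgr; mem=26
  op9 P0: store L0 := 34 → M/I/I on L0; bus (none); mem=26
  op10 P1: load  L0 → O/S/I on L0; bus BusRd; mem=26
  op11 P0: load  L0 → O/S/I on L0; bus (none); mem=26
  op12 P2: store L0 := 80 → I/I/M on L0; bus BusRdX Flush; mem=34
  op13 P0: load  L0 → S/I/O on L0; bus BusRd; mem=34
  op14 P1: load  L0 → S/S/O on L0; bus BusRd; mem=34
  op15 P1: store L3 := 47 → I/M/I on L3; bus BusRdX; mem=10
  op16 P2: load  L0 → S/S/O on L0; bus (none); mem=34
  op17 P0: store L0 := 4 → M/I/I on L0; bus BusUpgr Flush; mem=80
  op18 P1: load  L0 → O/S/I on L0; bus BusRd; mem=80
  op19 P2: store L0 := 18 → I/I/M on L0; bus BusRdX Flush; mem=4
  op20 P1: load  L3 → I/M/I on L3; bus (none); mem=10
  op21 P0: load  L0 → S/I/O on L0; bus BusRd; mem=4
  op22 P1: load  L0 → S/S/O on L0; bus BusRd; mem=4
  op23 P2: load  L0 → S/S/O on L0; bus (none); mem=4
  op24 P0: store L0 := 59 → M/I/I on L0; bus BusUpgr Flush; mem=18
  op25 P2: load  L3 → I/O/S on L3; bus BusRd; mem=10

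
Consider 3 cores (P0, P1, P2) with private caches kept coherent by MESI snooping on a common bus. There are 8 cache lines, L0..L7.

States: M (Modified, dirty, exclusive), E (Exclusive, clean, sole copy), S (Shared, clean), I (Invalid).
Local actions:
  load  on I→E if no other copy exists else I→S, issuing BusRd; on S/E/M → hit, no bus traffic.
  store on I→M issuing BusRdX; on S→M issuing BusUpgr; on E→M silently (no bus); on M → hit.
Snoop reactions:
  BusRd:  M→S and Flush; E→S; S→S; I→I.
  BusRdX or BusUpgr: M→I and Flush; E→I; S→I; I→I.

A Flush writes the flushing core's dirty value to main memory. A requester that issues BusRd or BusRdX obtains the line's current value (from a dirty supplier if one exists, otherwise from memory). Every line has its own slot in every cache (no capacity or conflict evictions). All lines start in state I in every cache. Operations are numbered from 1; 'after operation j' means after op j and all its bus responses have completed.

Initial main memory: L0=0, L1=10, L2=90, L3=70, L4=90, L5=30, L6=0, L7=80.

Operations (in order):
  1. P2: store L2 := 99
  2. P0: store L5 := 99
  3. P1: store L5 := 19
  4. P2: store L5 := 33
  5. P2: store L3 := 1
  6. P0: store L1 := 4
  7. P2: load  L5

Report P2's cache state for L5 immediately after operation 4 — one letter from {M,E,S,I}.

state = M

1. P2: store L2 := 99  bus=[BusRdX]  L2: P0=I P1=I P2=M  mem[L2]=90
2. P0: store L5 := 99  bus=[BusRdX]  L5: P0=M P1=I P2=I  mem[L5]=30
3. P1: store L5 := 19  bus=[BusRdX,Flush]  L5: P0=I P1=M P2=I  mem[L5]=99
4. P2: store L5 := 33  bus=[BusRdX,Flush]  L5: P0=I P1=I P2=M  mem[L5]=19
5. P2: store L3 := 1  bus=[BusRdX]  L3: P0=I P1=I P2=M  mem[L3]=70
6. P0: store L1 := 4  bus=[BusRdX]  L1: P0=M P1=I P2=I  mem[L1]=10
7. P2: load  L5  bus=[-]  L5: P0=I P1=I P2=M  mem[L5]=19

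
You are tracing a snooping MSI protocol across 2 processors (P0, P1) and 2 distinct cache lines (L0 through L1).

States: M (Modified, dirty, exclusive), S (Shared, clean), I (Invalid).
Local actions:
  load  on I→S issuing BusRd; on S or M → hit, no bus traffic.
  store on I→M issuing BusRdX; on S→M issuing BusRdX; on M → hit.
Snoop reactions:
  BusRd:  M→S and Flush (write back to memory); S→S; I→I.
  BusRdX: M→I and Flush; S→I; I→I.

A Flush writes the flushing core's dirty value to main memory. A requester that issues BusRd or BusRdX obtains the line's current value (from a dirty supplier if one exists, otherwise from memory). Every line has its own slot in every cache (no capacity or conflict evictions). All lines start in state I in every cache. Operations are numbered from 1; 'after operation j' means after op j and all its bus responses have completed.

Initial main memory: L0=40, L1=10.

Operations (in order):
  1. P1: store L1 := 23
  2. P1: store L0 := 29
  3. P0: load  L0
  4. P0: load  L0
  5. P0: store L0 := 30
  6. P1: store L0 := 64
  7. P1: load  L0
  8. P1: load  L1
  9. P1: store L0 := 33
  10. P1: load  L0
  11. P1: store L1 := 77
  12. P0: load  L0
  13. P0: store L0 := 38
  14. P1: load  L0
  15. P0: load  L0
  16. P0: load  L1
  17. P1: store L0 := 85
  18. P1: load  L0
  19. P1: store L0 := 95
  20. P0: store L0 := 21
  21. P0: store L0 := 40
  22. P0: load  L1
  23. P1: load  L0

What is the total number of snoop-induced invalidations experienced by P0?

invalidations = 2

1. P1: store L1 := 23  bus=[BusRdX]  L1: P0=I P1=M  mem[L1]=10
2. P1: store L0 := 29  bus=[BusRdX]  L0: P0=I P1=M  mem[L0]=40
3. P0: load  L0  bus=[BusRd,Flush]  L0: P0=S P1=S  mem[L0]=29
4. P0: load  L0  bus=[-]  L0: P0=S P1=S  mem[L0]=29
5. P0: store L0 := 30  bus=[BusRdX]  L0: P0=M P1=I  mem[L0]=29
6. P1: store L0 := 64  bus=[BusRdX,Flush]  L0: P0=I P1=M  mem[L0]=30
7. P1: load  L0  bus=[-]  L0: P0=I P1=M  mem[L0]=30
8. P1: load  L1  bus=[-]  L1: P0=I P1=M  mem[L1]=10
9. P1: store L0 := 33  bus=[-]  L0: P0=I P1=M  mem[L0]=30
10. P1: load  L0  bus=[-]  L0: P0=I P1=M  mem[L0]=30
11. P1: store L1 := 77  bus=[-]  L1: P0=I P1=M  mem[L1]=10
12. P0: load  L0  bus=[BusRd,Flush]  L0: P0=S P1=S  mem[L0]=33
13. P0: store L0 := 38  bus=[BusRdX]  L0: P0=M P1=I  mem[L0]=33
14. P1: load  L0  bus=[BusRd,Flush]  L0: P0=S P1=S  mem[L0]=38
15. P0: load  L0  bus=[-]  L0: P0=S P1=S  mem[L0]=38
16. P0: load  L1  bus=[BusRd,Flush]  L1: P0=S P1=S  mem[L1]=77
17. P1: store L0 := 85  bus=[BusRdX]  L0: P0=I P1=M  mem[L0]=38
18. P1: load  L0  bus=[-]  L0: P0=I P1=M  mem[L0]=38
19. P1: store L0 := 95  bus=[-]  L0: P0=I P1=M  mem[L0]=38
20. P0: store L0 := 21  bus=[BusRdX,Flush]  L0: P0=M P1=I  mem[L0]=95
21. P0: store L0 := 40  bus=[-]  L0: P0=M P1=I  mem[L0]=95
22. P0: load  L1  bus=[-]  L1: P0=S P1=S  mem[L1]=77
23. P1: load  L0  bus=[BusRd,Flush]  L0: P0=S P1=S  mem[L0]=40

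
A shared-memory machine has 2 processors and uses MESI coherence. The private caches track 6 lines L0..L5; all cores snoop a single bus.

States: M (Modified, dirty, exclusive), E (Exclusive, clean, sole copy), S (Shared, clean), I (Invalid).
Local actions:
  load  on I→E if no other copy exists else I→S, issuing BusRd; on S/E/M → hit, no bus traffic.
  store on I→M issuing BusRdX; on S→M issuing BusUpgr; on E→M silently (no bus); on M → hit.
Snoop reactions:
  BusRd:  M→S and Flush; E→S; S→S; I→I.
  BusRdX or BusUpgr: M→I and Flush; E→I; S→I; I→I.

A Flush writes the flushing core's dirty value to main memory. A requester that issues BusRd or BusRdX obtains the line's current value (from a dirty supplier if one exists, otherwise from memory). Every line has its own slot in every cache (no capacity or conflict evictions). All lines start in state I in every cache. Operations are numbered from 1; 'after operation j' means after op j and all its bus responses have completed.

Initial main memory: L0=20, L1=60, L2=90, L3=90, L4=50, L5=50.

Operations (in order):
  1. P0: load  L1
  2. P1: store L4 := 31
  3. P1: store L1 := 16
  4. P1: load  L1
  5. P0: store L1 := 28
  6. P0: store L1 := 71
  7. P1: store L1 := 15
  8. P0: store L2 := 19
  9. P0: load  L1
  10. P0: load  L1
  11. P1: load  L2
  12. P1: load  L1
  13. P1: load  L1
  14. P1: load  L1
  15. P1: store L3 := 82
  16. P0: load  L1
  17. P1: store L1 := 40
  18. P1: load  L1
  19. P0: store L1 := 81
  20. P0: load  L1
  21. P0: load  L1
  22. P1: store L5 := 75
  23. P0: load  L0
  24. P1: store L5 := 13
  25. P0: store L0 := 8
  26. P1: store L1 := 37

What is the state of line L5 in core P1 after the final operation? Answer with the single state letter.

step 1: P0: load  L1  ⟶  EI  (L1)  txn=BusRd  M[L1]=60
step 2: P1: store L4 := 31  ⟶  IM  (L4)  txn=BusRdX  M[L4]=50
step 3: P1: store L1 := 16  ⟶  IM  (L1)  txn=BusRdX  M[L1]=60
step 4: P1: load  L1  ⟶  IM  (L1)  txn=∅  M[L1]=60
step 5: P0: store L1 := 28  ⟶  MI  (L1)  txn=BusRdX+Flush  M[L1]=16
step 6: P0: store L1 := 71  ⟶  MI  (L1)  txn=∅  M[L1]=16
step 7: P1: store L1 := 15  ⟶  IM  (L1)  txn=BusRdX+Flush  M[L1]=71
step 8: P0: store L2 := 19  ⟶  MI  (L2)  txn=BusRdX  M[L2]=90
step 9: P0: load  L1  ⟶  SS  (L1)  txn=BusRd+Flush  M[L1]=15
step 10: P0: load  L1  ⟶  SS  (L1)  txn=∅  M[L1]=15
step 11: P1: load  L2  ⟶  SS  (L2)  txn=BusRd+Flush  M[L2]=19
step 12: P1: load  L1  ⟶  SS  (L1)  txn=∅  M[L1]=15
step 13: P1: load  L1  ⟶  SS  (L1)  txn=∅  M[L1]=15
step 14: P1: load  L1  ⟶  SS  (L1)  txn=∅  M[L1]=15
step 15: P1: store L3 := 82  ⟶  IM  (L3)  txn=BusRdX  M[L3]=90
step 16: P0: load  L1  ⟶  SS  (L1)  txn=∅  M[L1]=15
step 17: P1: store L1 := 40  ⟶  IM  (L1)  txn=BusUpgr  M[L1]=15
step 18: P1: load  L1  ⟶  IM  (L1)  txn=∅  M[L1]=15
step 19: P0: store L1 := 81  ⟶  MI  (L1)  txn=BusRdX+Flush  M[L1]=40
step 20: P0: load  L1  ⟶  MI  (L1)  txn=∅  M[L1]=40
step 21: P0: load  L1  ⟶  MI  (L1)  txn=∅  M[L1]=40
step 22: P1: store L5 := 75  ⟶  IM  (L5)  txn=BusRdX  M[L5]=50
step 23: P0: load  L0  ⟶  EI  (L0)  txn=BusRd  M[L0]=20
step 24: P1: store L5 := 13  ⟶  IM  (L5)  txn=∅  M[L5]=50
step 25: P0: store L0 := 8  ⟶  MI  (L0)  txn=∅  M[L0]=20
step 26: P1: store L1 := 37  ⟶  IM  (L1)  txn=BusRdX+Flush  M[L1]=81

state = M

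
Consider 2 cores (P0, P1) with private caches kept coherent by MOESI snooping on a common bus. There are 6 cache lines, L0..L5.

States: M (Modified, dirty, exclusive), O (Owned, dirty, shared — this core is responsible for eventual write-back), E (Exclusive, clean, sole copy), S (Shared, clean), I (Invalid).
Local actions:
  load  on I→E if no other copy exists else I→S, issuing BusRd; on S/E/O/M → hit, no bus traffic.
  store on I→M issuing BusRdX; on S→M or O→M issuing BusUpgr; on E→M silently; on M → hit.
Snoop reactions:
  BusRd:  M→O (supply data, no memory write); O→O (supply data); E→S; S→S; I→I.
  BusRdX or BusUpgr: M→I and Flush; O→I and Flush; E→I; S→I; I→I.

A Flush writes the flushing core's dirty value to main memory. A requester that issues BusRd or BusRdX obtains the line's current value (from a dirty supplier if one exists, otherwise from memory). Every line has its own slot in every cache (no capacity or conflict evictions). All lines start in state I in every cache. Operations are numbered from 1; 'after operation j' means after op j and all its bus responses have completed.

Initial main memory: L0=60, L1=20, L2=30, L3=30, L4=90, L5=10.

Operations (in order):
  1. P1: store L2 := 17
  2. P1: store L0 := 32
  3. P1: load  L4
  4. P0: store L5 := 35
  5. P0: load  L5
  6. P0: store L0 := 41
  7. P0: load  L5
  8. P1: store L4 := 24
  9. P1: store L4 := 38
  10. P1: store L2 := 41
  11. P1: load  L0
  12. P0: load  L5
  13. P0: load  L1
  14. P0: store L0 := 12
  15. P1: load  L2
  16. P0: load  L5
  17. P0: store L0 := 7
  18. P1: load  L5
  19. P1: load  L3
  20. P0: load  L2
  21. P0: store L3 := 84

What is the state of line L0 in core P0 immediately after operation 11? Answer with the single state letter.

1. P1: store L2 := 17  bus=[BusRdX]  L2: P0=I P1=M  mem[L2]=30
2. P1: store L0 := 32  bus=[BusRdX]  L0: P0=I P1=M  mem[L0]=60
3. P1: load  L4  bus=[BusRd]  L4: P0=I P1=E  mem[L4]=90
4. P0: store L5 := 35  bus=[BusRdX]  L5: P0=M P1=I  mem[L5]=10
5. P0: load  L5  bus=[-]  L5: P0=M P1=I  mem[L5]=10
6. P0: store L0 := 41  bus=[BusRdX,Flush]  L0: P0=M P1=I  mem[L0]=32
7. P0: load  L5  bus=[-]  L5: P0=M P1=I  mem[L5]=10
8. P1: store L4 := 24  bus=[-]  L4: P0=I P1=M  mem[L4]=90
9. P1: store L4 := 38  bus=[-]  L4: P0=I P1=M  mem[L4]=90
10. P1: store L2 := 41  bus=[-]  L2: P0=I P1=M  mem[L2]=30
11. P1: load  L0  bus=[BusRd]  L0: P0=O P1=S  mem[L0]=32
12. P0: load  L5  bus=[-]  L5: P0=M P1=I  mem[L5]=10
13. P0: load  L1  bus=[BusRd]  L1: P0=E P1=I  mem[L1]=20
14. P0: store L0 := 12  bus=[BusUpgr]  L0: P0=M P1=I  mem[L0]=32
15. P1: load  L2  bus=[-]  L2: P0=I P1=M  mem[L2]=30
16. P0: load  L5  bus=[-]  L5: P0=M P1=I  mem[L5]=10
17. P0: store L0 := 7  bus=[-]  L0: P0=M P1=I  mem[L0]=32
18. P1: load  L5  bus=[BusRd]  L5: P0=O P1=S  mem[L5]=10
19. P1: load  L3  bus=[BusRd]  L3: P0=I P1=E  mem[L3]=30
20. P0: load  L2  bus=[BusRd]  L2: P0=S P1=O  mem[L2]=30
21. P0: store L3 := 84  bus=[BusRdX]  L3: P0=M P1=I  mem[L3]=30

state = O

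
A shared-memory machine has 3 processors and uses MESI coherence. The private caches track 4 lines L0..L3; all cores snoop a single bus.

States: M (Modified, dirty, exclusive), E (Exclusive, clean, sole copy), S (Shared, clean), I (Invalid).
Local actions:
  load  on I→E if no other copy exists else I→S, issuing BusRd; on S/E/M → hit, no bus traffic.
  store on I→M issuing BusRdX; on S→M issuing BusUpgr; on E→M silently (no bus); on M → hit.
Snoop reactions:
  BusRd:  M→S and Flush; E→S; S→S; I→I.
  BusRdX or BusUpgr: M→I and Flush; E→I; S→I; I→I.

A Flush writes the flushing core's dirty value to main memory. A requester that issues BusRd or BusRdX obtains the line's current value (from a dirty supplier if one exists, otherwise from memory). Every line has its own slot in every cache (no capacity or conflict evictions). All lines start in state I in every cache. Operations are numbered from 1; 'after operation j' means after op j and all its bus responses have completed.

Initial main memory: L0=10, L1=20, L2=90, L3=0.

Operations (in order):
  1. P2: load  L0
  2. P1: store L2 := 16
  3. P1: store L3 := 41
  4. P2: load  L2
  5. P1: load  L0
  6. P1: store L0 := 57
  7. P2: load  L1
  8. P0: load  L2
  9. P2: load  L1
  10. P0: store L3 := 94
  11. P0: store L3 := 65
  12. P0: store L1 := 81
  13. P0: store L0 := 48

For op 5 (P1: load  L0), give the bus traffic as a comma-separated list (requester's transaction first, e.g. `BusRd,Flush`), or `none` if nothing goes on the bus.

bus = BusRd

step 1: P2: load  L0  ⟶  IIE  (L0)  txn=BusRd  M[L0]=10
step 2: P1: store L2 := 16  ⟶  IMI  (L2)  txn=BusRdX  M[L2]=90
step 3: P1: store L3 := 41  ⟶  IMI  (L3)  txn=BusRdX  M[L3]=0
step 4: P2: load  L2  ⟶  ISS  (L2)  txn=BusRd+Flush  M[L2]=16
step 5: P1: load  L0  ⟶  ISS  (L0)  txn=BusRd  M[L0]=10
step 6: P1: store L0 := 57  ⟶  IMI  (L0)  txn=BusUpgr  M[L0]=10
step 7: P2: load  L1  ⟶  IIE  (L1)  txn=BusRd  M[L1]=20
step 8: P0: load  L2  ⟶  SSS  (L2)  txn=BusRd  M[L2]=16
step 9: P2: load  L1  ⟶  IIE  (L1)  txn=∅  M[L1]=20
step 10: P0: store L3 := 94  ⟶  MII  (L3)  txn=BusRdX+Flush  M[L3]=41
step 11: P0: store L3 := 65  ⟶  MII  (L3)  txn=∅  M[L3]=41
step 12: P0: store L1 := 81  ⟶  MII  (L1)  txn=BusRdX  M[L1]=20
step 13: P0: store L0 := 48  ⟶  MII  (L0)  txn=BusRdX+Flush  M[L0]=57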